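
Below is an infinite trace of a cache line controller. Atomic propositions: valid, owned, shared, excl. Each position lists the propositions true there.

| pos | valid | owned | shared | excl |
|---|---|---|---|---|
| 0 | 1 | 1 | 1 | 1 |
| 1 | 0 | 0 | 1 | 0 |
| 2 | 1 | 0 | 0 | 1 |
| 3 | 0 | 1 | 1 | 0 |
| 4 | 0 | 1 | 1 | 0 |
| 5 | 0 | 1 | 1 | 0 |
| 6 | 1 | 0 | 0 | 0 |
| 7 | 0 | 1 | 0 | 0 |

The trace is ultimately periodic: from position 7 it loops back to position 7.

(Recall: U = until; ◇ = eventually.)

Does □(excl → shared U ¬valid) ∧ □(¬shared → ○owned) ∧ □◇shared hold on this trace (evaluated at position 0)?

No

excl → shared U ¬valid must hold at every position from 0 onward. It fails at position 2, so □(excl → shared U ¬valid) is false.
Positions where excl holds: 0, 2.
Check shared U ¬valid at each: 0→ok, 2→fails.
At position 0: □(excl → shared U ¬valid) is false; □(¬shared → ○owned) ∧ □◇shared is false; so □(excl → shared U ¬valid) ∧ □(¬shared → ○owned) ∧ □◇shared is false.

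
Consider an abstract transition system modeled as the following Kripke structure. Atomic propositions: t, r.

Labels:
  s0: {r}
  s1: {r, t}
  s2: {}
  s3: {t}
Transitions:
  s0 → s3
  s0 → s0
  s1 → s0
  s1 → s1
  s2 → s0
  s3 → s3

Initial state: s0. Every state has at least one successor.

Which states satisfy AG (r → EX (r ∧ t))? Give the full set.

States satisfying r → EX (r ∧ t): {s1, s2, s3}.
States satisfying AG (r → EX (r ∧ t)): {s3}.

{s3}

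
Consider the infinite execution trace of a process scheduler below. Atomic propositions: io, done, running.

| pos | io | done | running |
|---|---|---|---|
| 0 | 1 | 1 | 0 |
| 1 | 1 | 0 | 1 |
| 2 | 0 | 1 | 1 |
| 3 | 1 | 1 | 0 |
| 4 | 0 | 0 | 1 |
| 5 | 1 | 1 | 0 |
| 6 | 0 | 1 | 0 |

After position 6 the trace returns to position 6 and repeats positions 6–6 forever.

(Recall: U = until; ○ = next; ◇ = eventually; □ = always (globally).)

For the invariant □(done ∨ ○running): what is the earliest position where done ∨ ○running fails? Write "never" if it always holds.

Check done ∨ ○running at each position in order: 0 ✓, 1 ✓, 2 ✓, 3 ✓.
At position 4 the labels are {running} and the next position 5 has {done, io}, so done ∨ ○running is false there. This is the first violation.

4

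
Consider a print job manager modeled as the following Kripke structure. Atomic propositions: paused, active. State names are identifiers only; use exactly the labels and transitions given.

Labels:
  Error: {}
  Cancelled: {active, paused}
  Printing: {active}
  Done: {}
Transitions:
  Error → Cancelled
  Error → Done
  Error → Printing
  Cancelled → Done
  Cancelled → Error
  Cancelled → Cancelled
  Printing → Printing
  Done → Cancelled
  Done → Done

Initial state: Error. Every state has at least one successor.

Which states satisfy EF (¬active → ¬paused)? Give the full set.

{Error, Cancelled, Printing, Done}

States satisfying ¬active → ¬paused: {Error, Cancelled, Printing, Done}.
States satisfying EF (¬active → ¬paused): {Error, Cancelled, Printing, Done}.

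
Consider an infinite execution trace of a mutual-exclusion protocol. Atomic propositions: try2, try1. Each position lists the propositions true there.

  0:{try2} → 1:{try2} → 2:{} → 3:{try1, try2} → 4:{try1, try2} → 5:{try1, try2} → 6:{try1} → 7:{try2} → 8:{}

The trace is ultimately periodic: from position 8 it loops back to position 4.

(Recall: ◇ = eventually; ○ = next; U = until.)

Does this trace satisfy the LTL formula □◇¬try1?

◇¬try1 holds at every position 0..8, and those are all positions ever visited, so □◇¬try1 holds.

Yes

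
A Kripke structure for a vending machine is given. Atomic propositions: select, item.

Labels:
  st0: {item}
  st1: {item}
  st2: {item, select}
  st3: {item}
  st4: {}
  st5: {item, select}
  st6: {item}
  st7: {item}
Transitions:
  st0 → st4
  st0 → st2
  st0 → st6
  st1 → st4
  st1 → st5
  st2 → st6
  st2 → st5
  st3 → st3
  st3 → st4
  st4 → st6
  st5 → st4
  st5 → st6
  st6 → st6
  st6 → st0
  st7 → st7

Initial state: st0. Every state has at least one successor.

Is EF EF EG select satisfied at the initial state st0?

States satisfying EF EG select: ∅.
States satisfying EF EF EG select: ∅.
No suitable path/successor from st0 witnesses the formula.
st0 ∉ Sat(EF EF EG select).

No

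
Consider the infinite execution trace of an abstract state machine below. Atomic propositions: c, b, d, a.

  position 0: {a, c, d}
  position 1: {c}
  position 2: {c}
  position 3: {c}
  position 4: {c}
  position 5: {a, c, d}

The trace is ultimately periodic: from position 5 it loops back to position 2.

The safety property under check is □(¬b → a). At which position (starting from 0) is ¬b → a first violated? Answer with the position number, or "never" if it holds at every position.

1

Check ¬b → a at each position in order: 0 ✓.
At position 1 the labels are {c}, so ¬b → a is false there. This is the first violation.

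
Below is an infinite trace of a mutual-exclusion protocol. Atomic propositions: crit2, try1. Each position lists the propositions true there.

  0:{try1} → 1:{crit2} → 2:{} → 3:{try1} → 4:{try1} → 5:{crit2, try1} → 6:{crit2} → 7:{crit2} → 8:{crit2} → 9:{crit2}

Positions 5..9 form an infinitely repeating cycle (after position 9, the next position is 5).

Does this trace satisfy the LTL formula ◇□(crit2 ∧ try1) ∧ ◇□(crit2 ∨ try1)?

□(crit2 ∧ try1) is false at every position 0..9, so it never becomes true and ◇□(crit2 ∧ try1) fails.
□(crit2 ∨ try1) holds at position 3, which is reachable from 0, so ◇□(crit2 ∨ try1) holds.
At position 0: ◇□(crit2 ∧ try1) is false; ◇□(crit2 ∨ try1) is true; so ◇□(crit2 ∧ try1) ∧ ◇□(crit2 ∨ try1) is false.

Violated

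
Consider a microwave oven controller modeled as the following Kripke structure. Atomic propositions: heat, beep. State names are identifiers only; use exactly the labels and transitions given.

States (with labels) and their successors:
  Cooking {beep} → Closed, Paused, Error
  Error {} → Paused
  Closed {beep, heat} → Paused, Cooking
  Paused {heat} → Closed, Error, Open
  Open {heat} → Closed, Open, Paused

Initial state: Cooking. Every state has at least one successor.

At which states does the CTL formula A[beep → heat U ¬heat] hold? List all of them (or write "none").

States satisfying beep → heat: {Error, Closed, Paused, Open}.
States satisfying ¬heat: {Cooking, Error}.
States satisfying A[beep → heat U ¬heat]: {Cooking, Error}.

{Cooking, Error}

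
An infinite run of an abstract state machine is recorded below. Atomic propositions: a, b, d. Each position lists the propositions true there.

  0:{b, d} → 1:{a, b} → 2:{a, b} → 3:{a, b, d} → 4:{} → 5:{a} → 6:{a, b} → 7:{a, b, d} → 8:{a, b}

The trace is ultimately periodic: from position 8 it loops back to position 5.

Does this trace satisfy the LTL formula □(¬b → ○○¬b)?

Violated

¬b → ○○¬b must hold at every position from 0 onward. It fails at position 4, so □(¬b → ○○¬b) is false.
Positions where ¬b holds: 4, 5.
Check ○○¬b at each: 4→fails, 5→fails.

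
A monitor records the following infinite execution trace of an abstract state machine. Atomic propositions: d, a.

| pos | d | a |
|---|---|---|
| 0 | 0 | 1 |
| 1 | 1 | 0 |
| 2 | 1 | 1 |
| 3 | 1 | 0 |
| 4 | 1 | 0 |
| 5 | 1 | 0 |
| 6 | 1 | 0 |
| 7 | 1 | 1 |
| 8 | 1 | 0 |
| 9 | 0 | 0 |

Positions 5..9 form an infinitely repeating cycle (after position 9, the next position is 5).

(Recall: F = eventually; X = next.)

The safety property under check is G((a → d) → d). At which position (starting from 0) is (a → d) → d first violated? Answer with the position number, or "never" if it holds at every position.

Check (a → d) → d at each position in order: 0 ✓, 1 ✓, 2 ✓, 3 ✓, 4 ✓, 5 ✓, 6 ✓, 7 ✓, 8 ✓.
At position 9 the labels are {}, so (a → d) → d is false there. This is the first violation.

9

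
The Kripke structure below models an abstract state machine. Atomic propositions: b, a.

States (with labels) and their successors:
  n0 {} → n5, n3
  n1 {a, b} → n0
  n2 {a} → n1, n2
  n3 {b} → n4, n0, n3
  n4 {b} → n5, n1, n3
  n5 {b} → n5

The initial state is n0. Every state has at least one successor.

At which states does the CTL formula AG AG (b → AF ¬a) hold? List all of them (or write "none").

{n0, n1, n2, n3, n4, n5}

States satisfying AG (b → AF ¬a): {n0, n1, n2, n3, n4, n5}.
States satisfying AG AG (b → AF ¬a): {n0, n1, n2, n3, n4, n5}.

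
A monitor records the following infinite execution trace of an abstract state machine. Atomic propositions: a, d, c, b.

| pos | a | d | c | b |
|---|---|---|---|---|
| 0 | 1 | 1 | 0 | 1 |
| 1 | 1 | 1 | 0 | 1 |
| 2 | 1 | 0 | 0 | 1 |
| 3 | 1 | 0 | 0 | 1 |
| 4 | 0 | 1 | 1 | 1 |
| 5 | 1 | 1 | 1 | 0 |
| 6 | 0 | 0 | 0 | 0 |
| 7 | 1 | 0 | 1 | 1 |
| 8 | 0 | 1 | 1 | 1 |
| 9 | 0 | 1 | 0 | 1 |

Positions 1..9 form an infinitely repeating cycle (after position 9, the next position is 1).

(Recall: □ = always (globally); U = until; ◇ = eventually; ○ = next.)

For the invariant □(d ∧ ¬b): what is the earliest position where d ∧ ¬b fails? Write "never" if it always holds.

0

At position 0 the labels are {a, b, d}, so d ∧ ¬b is false there. This is the first violation.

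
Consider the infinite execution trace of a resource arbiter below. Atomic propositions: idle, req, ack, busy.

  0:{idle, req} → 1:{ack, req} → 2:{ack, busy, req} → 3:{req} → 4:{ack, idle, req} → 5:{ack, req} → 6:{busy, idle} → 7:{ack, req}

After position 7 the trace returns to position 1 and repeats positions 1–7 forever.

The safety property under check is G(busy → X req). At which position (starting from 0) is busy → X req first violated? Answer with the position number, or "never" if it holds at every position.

never

busy → X req holds at every position 0..7, and those are all the positions the trace ever visits, so the invariant G(busy → X req) is never violated.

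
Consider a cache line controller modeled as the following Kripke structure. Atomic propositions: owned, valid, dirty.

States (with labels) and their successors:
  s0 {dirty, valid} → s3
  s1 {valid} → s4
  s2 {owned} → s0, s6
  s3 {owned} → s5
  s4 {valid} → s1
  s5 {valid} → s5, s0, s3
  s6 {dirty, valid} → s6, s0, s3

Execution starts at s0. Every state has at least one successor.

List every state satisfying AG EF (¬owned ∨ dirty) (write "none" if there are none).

States satisfying EF (¬owned ∨ dirty): {s0, s1, s2, s3, s4, s5, s6}.
States satisfying AG EF (¬owned ∨ dirty): {s0, s1, s2, s3, s4, s5, s6}.

{s0, s1, s2, s3, s4, s5, s6}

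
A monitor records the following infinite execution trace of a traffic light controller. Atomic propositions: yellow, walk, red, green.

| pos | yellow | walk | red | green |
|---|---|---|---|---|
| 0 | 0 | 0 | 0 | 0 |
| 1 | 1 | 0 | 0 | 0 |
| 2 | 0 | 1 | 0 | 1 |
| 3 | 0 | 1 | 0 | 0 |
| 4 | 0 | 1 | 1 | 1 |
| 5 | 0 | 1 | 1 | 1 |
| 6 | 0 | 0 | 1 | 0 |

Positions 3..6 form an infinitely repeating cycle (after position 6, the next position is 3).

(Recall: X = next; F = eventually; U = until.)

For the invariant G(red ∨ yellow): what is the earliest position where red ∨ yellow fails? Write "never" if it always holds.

0

At position 0 the labels are {}, so red ∨ yellow is false there. This is the first violation.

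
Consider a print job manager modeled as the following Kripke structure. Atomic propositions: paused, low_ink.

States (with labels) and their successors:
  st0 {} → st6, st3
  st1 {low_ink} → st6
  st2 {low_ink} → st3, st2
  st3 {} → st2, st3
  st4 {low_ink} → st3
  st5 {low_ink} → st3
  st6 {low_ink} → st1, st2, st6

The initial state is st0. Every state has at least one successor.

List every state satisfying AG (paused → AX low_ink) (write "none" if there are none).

{st0, st1, st2, st3, st4, st5, st6}

States satisfying paused → AX low_ink: {st0, st1, st2, st3, st4, st5, st6}.
States satisfying AG (paused → AX low_ink): {st0, st1, st2, st3, st4, st5, st6}.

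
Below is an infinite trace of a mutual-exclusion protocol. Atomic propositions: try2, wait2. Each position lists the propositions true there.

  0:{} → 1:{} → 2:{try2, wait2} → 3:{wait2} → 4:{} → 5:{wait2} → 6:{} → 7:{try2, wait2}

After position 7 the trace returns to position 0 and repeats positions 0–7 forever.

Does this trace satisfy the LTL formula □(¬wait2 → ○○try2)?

Violated

¬wait2 → ○○try2 must hold at every position from 0 onward. It fails at position 1, so □(¬wait2 → ○○try2) is false.
Positions where ¬wait2 holds: 0, 1, 4, 6.
Check ○○try2 at each: 0→ok, 1→fails, 4→fails, 6→fails.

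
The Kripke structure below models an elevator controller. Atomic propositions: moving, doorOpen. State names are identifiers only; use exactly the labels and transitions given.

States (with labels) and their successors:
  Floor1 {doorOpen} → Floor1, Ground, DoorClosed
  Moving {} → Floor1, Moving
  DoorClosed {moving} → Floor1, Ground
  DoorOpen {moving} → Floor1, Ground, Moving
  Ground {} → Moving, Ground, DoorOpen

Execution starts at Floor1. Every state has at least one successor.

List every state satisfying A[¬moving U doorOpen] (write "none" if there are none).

{Floor1}

States satisfying ¬moving: {Floor1, Moving, Ground}.
States satisfying doorOpen: {Floor1}.
States satisfying A[¬moving U doorOpen]: {Floor1}.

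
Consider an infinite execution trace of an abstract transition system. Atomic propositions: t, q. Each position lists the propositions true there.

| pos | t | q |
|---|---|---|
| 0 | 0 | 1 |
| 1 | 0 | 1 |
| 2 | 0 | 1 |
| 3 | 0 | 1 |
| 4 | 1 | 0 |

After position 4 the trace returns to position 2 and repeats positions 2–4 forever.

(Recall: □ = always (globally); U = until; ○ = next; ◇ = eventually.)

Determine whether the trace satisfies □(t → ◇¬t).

t → ◇¬t holds at every position 0..4, and those are all positions ever visited, so □(t → ◇¬t) holds.
Positions where t holds: 4.
Check ◇¬t at each: 4→ok.

Holds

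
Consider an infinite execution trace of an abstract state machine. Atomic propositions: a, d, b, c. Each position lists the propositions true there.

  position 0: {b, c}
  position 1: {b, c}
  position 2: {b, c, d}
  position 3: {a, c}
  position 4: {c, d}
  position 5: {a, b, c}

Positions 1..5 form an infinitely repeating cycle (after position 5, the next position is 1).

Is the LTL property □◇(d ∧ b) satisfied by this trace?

Holds

◇(d ∧ b) holds at every position 0..5, and those are all positions ever visited, so □◇(d ∧ b) holds.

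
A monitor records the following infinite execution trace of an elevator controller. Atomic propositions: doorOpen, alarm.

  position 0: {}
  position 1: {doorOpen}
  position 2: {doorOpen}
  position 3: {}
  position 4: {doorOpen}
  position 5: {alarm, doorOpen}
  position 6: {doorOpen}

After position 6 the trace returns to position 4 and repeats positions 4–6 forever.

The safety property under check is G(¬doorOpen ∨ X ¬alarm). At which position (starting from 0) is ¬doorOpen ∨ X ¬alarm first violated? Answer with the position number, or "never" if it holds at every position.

Check ¬doorOpen ∨ X ¬alarm at each position in order: 0 ✓, 1 ✓, 2 ✓, 3 ✓.
At position 4 the labels are {doorOpen} and the next position 5 has {alarm, doorOpen}, so ¬doorOpen ∨ X ¬alarm is false there. This is the first violation.

4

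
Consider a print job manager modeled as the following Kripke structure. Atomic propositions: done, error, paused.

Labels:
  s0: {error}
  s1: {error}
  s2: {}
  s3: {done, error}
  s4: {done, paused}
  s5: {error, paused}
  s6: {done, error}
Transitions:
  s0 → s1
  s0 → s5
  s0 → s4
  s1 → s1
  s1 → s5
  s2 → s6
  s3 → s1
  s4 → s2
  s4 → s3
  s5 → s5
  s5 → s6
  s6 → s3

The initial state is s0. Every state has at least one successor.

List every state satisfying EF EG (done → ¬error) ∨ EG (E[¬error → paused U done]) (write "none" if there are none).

States satisfying EG (done → ¬error): {s0, s1, s5}.
States satisfying EF EG (done → ¬error): {s0, s1, s2, s3, s4, s5, s6}.
States satisfying E[¬error → paused U done]: {s0, s1, s3, s4, s5, s6}.
States satisfying EG (E[¬error → paused U done]): {s0, s1, s3, s4, s5, s6}.
States satisfying EF EG (done → ¬error) ∨ EG (E[¬error → paused U done]): {s0, s1, s2, s3, s4, s5, s6}.

{s0, s1, s2, s3, s4, s5, s6}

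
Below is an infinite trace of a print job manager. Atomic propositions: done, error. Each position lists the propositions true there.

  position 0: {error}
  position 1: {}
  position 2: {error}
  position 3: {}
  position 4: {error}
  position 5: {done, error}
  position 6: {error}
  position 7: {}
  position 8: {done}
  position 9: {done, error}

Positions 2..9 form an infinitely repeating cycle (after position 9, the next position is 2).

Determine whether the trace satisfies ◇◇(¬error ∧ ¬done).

Yes

◇(¬error ∧ ¬done) holds at position 0, which is reachable from 0, so ◇◇(¬error ∧ ¬done) holds.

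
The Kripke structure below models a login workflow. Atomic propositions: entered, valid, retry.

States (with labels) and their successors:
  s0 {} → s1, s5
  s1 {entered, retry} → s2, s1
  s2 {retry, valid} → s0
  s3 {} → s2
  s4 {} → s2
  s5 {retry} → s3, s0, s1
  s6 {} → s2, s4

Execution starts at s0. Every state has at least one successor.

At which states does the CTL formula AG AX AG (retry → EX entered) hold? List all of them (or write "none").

none

States satisfying AX AG (retry → EX entered): ∅.
States satisfying AG AX AG (retry → EX entered): ∅.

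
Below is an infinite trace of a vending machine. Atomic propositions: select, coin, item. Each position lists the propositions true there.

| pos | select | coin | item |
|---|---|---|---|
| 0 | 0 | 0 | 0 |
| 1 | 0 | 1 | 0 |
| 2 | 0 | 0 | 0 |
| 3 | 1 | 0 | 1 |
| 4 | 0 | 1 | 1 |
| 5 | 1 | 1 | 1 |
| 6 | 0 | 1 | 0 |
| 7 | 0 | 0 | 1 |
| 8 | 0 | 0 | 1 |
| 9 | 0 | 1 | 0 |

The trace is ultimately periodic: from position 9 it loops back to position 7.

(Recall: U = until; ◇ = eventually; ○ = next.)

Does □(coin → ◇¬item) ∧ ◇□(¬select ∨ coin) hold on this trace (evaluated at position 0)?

coin → ◇¬item holds at every position 0..9, and those are all positions ever visited, so □(coin → ◇¬item) holds.
Positions where coin holds: 1, 4, 5, 6, 9.
Check ◇¬item at each: 1→ok, 4→ok, 5→ok, 6→ok, 9→ok.
□(¬select ∨ coin) holds at position 4, which is reachable from 0, so ◇□(¬select ∨ coin) holds.
At position 0: □(coin → ◇¬item) is true; ◇□(¬select ∨ coin) is true; so □(coin → ◇¬item) ∧ ◇□(¬select ∨ coin) is true.

Yes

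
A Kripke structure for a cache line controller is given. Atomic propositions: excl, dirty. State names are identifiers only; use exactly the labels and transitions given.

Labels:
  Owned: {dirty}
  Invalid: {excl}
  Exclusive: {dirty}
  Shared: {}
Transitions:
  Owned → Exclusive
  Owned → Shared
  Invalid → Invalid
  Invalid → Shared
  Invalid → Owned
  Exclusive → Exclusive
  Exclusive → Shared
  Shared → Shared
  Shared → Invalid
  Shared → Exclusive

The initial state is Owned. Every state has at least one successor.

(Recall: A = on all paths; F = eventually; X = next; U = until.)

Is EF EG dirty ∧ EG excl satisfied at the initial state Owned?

States satisfying EG dirty: {Owned, Exclusive}.
States satisfying EF EG dirty: {Owned, Invalid, Exclusive, Shared}.
States satisfying excl: {Invalid}.
States satisfying EG excl: {Invalid}.
States satisfying EF EG dirty ∧ EG excl: {Invalid}.
Owned ∉ Sat(EF EG dirty ∧ EG excl).

Violated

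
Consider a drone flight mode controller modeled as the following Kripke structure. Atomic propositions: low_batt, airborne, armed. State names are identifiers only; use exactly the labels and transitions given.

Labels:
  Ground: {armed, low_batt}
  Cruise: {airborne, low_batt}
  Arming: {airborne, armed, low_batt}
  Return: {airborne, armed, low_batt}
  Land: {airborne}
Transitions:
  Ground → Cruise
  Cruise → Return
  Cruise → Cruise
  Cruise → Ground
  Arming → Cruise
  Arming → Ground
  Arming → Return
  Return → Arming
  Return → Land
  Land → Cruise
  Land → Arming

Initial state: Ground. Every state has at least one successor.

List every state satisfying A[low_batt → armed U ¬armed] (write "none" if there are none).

States satisfying low_batt → armed: {Ground, Arming, Return, Land}.
States satisfying ¬armed: {Cruise, Land}.
States satisfying A[low_batt → armed U ¬armed]: {Ground, Cruise, Land}.

{Ground, Cruise, Land}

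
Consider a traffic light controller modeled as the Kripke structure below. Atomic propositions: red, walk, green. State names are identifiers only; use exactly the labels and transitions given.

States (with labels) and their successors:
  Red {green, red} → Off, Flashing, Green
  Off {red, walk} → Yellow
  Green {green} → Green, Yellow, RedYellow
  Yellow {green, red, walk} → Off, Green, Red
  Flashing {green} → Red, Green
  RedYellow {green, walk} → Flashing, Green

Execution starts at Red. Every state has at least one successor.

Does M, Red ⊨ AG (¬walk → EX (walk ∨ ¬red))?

Yes

States satisfying ¬walk → EX (walk ∨ ¬red): {Red, Off, Green, Yellow, Flashing, RedYellow}.
States satisfying AG (¬walk → EX (walk ∨ ¬red)): {Red, Off, Green, Yellow, Flashing, RedYellow}.
Every state reachable from Red satisfies ¬walk → EX (walk ∨ ¬red).
Red ∈ Sat(AG (¬walk → EX (walk ∨ ¬red))).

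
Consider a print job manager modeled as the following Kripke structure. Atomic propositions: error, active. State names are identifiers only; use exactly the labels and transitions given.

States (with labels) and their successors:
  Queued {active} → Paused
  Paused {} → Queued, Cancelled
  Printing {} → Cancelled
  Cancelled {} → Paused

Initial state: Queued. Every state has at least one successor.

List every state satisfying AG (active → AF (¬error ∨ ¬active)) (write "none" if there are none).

States satisfying active → AF (¬error ∨ ¬active): {Queued, Paused, Printing, Cancelled}.
States satisfying AG (active → AF (¬error ∨ ¬active)): {Queued, Paused, Printing, Cancelled}.

{Queued, Paused, Printing, Cancelled}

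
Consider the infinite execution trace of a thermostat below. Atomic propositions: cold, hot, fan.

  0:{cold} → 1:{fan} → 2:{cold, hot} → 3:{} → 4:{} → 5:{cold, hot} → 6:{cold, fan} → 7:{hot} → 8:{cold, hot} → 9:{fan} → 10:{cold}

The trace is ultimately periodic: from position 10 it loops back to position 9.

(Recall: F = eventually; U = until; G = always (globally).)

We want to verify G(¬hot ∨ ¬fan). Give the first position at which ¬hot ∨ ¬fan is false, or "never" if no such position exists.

¬hot ∨ ¬fan holds at every position 0..10, and those are all the positions the trace ever visits, so the invariant G(¬hot ∨ ¬fan) is never violated.

never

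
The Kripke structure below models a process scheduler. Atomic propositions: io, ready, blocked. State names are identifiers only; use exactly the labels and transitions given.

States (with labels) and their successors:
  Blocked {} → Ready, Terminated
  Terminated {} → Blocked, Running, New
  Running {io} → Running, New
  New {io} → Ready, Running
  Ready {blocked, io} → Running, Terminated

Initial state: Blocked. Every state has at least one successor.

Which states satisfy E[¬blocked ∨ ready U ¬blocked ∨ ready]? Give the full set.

States satisfying ¬blocked ∨ ready: {Blocked, Terminated, Running, New}.
States satisfying E[¬blocked ∨ ready U ¬blocked ∨ ready]: {Blocked, Terminated, Running, New}.

{Blocked, Terminated, Running, New}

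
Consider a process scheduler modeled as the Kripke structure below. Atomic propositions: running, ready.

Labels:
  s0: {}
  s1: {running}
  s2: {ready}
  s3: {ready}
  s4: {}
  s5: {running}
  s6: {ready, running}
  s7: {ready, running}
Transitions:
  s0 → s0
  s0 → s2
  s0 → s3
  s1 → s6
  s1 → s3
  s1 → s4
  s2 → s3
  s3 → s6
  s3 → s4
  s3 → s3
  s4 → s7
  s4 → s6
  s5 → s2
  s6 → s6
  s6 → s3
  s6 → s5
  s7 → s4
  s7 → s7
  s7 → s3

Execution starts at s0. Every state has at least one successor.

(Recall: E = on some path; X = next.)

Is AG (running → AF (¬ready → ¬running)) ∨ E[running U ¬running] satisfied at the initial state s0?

Satisfied

States satisfying running → AF (¬ready → ¬running): {s0, s1, s2, s3, s4, s5, s6, s7}.
States satisfying AG (running → AF (¬ready → ¬running)): {s0, s1, s2, s3, s4, s5, s6, s7}.
States satisfying running: {s1, s5, s6, s7}.
States satisfying ¬running: {s0, s2, s3, s4}.
States satisfying E[running U ¬running]: {s0, s1, s2, s3, s4, s5, s6, s7}.
States satisfying AG (running → AF (¬ready → ¬running)) ∨ E[running U ¬running]: {s0, s1, s2, s3, s4, s5, s6, s7}.
s0 ∈ Sat(AG (running → AF (¬ready → ¬running)) ∨ E[running U ¬running]).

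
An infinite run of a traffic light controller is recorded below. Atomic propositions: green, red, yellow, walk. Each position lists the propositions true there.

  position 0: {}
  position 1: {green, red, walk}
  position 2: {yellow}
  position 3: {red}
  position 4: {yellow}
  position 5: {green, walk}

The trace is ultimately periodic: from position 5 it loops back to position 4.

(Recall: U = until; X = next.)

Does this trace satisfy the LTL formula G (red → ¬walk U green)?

red → ¬walk U green holds at every position 0..5, and those are all positions ever visited, so G (red → ¬walk U green) holds.
Positions where red holds: 1, 3.
Check ¬walk U green at each: 1→ok, 3→ok.

Holds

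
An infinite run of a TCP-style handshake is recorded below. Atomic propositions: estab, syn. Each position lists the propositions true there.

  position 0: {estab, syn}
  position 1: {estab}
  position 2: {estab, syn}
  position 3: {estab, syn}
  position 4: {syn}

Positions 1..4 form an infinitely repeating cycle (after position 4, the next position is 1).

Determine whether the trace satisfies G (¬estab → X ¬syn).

¬estab → X ¬syn holds at every position 0..4, and those are all positions ever visited, so G (¬estab → X ¬syn) holds.
Positions where ¬estab holds: 4.
Check X ¬syn at each: 4→ok.

Satisfied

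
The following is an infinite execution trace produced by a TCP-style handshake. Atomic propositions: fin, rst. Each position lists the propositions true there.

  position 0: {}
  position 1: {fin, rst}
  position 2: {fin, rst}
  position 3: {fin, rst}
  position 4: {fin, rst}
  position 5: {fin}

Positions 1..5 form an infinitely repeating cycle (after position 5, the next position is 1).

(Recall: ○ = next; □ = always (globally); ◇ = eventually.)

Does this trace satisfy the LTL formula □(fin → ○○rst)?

fin → ○○rst must hold at every position from 0 onward. It fails at position 3, so □(fin → ○○rst) is false.
Positions where fin holds: 1, 2, 3, 4, 5.
Check ○○rst at each: 1→ok, 2→ok, 3→fails, 4→ok, 5→ok.

Does not hold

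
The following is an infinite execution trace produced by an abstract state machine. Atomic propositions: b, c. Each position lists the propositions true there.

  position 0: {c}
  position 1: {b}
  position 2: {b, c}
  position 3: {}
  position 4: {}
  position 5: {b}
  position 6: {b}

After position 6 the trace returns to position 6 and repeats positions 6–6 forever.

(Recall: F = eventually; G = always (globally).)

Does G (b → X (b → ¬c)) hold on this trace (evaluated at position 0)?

b → X (b → ¬c) must hold at every position from 0 onward. It fails at position 1, so G (b → X (b → ¬c)) is false.
Positions where b holds: 1, 2, 5, 6.
Check X (b → ¬c) at each: 1→fails, 2→ok, 5→ok, 6→ok.

Violated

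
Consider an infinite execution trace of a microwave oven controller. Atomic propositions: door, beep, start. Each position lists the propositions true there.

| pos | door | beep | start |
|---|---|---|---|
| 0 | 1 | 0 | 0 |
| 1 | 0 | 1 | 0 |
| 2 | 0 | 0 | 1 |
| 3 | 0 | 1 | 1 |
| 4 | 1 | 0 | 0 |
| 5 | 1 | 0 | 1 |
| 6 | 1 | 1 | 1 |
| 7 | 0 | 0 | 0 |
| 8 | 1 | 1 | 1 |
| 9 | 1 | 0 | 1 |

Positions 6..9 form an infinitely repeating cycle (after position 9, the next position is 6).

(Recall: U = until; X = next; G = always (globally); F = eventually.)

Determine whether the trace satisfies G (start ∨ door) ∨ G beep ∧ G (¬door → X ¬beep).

Violated

start ∨ door must hold at every position from 0 onward. It fails at position 1, so G (start ∨ door) is false.
At position 0: G (start ∨ door) is false; G beep ∧ G (¬door → X ¬beep) is false; so G (start ∨ door) ∨ G beep ∧ G (¬door → X ¬beep) is false.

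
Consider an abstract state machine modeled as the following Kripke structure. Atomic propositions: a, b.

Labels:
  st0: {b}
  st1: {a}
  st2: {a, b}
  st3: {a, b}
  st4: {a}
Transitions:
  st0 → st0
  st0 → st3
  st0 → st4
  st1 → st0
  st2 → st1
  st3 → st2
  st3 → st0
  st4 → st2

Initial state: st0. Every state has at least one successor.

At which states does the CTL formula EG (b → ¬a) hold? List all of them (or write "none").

States satisfying b → ¬a: {st0, st1, st4}.
States satisfying EG (b → ¬a): {st0, st1}.

{st0, st1}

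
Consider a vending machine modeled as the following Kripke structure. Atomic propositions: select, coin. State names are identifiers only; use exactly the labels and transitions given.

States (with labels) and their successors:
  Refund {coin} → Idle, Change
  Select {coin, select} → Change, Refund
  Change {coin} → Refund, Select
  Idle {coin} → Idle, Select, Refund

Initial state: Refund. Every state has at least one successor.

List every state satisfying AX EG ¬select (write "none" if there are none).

States satisfying EG ¬select: {Refund, Change, Idle}.
States satisfying AX EG ¬select: {Refund, Select}.

{Refund, Select}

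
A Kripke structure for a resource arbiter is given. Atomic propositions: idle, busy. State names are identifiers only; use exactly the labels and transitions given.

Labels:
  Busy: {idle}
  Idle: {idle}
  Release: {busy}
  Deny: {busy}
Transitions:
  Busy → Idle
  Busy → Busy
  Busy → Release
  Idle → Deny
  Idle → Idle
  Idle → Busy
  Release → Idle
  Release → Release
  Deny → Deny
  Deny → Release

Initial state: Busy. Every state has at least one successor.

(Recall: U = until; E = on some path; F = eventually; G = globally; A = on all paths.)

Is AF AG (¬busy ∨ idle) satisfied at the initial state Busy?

No

States satisfying AG (¬busy ∨ idle): ∅.
States satisfying AF AG (¬busy ∨ idle): ∅.
There is a path from Busy along which AG (¬busy ∨ idle) never holds.
Busy ∉ Sat(AF AG (¬busy ∨ idle)).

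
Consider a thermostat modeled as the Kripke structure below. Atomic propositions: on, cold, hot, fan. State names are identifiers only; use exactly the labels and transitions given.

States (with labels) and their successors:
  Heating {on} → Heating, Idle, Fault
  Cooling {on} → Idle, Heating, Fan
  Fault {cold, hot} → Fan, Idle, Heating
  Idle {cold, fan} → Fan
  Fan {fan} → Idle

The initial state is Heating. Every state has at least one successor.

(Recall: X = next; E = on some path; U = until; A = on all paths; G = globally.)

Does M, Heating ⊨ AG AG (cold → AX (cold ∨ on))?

States satisfying AG (cold → AX (cold ∨ on)): ∅.
States satisfying AG AG (cold → AX (cold ∨ on)): ∅.
Fan is reachable from Heating and violates AG (cold → AX (cold ∨ on)), so AG fails at Heating.
Heating ∉ Sat(AG AG (cold → AX (cold ∨ on))).

Violated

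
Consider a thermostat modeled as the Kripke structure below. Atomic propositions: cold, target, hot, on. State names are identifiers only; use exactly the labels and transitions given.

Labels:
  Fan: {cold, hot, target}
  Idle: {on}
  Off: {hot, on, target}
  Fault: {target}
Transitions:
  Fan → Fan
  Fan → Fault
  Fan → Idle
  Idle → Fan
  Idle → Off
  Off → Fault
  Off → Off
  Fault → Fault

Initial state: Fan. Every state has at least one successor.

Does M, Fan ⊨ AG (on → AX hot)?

Violated

States satisfying on → AX hot: {Fan, Idle, Fault}.
States satisfying AG (on → AX hot): {Fault}.
Off is reachable from Fan and violates on → AX hot, so AG fails at Fan.
Fan ∉ Sat(AG (on → AX hot)).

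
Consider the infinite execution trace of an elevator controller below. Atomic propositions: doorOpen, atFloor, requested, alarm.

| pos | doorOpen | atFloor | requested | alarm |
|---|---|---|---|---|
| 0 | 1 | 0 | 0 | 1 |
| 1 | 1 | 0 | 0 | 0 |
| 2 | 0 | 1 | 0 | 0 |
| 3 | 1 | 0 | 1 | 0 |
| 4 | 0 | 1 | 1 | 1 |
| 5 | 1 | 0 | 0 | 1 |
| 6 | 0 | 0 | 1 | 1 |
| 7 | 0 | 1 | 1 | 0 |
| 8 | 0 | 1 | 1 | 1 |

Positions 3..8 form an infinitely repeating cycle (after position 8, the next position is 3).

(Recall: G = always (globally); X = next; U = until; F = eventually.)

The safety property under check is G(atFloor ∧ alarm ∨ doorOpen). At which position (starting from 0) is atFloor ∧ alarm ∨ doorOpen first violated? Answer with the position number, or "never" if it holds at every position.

2

Check atFloor ∧ alarm ∨ doorOpen at each position in order: 0 ✓, 1 ✓.
At position 2 the labels are {atFloor}, so atFloor ∧ alarm ∨ doorOpen is false there. This is the first violation.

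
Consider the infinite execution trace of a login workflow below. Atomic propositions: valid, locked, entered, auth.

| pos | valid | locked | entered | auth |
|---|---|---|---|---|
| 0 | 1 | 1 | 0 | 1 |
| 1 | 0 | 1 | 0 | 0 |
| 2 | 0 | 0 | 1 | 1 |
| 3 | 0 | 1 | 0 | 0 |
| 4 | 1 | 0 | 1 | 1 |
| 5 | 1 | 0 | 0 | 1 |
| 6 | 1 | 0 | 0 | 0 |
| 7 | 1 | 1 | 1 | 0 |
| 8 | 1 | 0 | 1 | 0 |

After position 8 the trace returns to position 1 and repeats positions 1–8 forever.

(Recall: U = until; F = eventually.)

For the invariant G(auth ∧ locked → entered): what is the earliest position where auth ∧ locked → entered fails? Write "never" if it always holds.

0

At position 0 the labels are {auth, locked, valid}, so auth ∧ locked → entered is false there. This is the first violation.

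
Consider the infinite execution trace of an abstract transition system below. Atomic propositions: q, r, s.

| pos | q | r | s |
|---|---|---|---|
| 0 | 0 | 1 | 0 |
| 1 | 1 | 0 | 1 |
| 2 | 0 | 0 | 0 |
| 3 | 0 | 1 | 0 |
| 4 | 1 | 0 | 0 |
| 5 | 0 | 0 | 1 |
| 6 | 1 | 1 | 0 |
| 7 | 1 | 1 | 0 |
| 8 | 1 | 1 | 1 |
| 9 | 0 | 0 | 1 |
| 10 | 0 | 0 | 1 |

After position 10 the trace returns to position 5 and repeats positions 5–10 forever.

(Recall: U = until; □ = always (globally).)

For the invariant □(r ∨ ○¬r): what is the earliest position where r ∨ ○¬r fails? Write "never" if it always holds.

Check r ∨ ○¬r at each position in order: 0 ✓, 1 ✓.
At position 2 the labels are {} and the next position 3 has {r}, so r ∨ ○¬r is false there. This is the first violation.

2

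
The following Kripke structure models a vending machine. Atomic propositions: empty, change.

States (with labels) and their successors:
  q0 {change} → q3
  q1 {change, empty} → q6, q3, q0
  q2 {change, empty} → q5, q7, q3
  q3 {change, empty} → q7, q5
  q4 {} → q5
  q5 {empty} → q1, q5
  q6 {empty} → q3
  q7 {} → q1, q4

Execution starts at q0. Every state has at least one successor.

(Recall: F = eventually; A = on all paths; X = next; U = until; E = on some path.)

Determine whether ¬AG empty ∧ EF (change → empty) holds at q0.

States satisfying empty: {q1, q2, q3, q5, q6}.
States satisfying AG empty: ∅.
States satisfying ¬AG empty: {q0, q1, q2, q3, q4, q5, q6, q7}.
States satisfying change → empty: {q1, q2, q3, q4, q5, q6, q7}.
States satisfying EF (change → empty): {q0, q1, q2, q3, q4, q5, q6, q7}.
States satisfying ¬AG empty ∧ EF (change → empty): {q0, q1, q2, q3, q4, q5, q6, q7}.
q0 ∈ Sat(¬AG empty ∧ EF (change → empty)).

Satisfied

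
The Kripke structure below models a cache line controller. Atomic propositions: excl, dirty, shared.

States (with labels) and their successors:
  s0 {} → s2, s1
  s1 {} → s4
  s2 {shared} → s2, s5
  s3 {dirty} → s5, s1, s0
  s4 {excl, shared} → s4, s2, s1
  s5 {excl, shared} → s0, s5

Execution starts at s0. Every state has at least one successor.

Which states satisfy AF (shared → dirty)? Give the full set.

States satisfying shared → dirty: {s0, s1, s3}.
States satisfying AF (shared → dirty): {s0, s1, s3}.

{s0, s1, s3}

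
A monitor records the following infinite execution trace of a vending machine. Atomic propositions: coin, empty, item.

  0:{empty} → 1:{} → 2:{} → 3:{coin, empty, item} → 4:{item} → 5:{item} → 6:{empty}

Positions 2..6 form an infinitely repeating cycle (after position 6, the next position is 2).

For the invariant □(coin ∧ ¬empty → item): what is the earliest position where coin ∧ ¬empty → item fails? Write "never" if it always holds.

never

coin ∧ ¬empty → item holds at every position 0..6, and those are all the positions the trace ever visits, so the invariant □(coin ∧ ¬empty → item) is never violated.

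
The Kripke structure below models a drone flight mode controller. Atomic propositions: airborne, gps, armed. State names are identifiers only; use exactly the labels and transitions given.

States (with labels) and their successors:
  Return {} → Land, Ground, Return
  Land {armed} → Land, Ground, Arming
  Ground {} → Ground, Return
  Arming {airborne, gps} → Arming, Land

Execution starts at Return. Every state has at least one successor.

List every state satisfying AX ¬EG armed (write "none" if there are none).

States satisfying ¬EG armed: {Return, Ground, Arming}.
States satisfying AX ¬EG armed: {Ground}.

{Ground}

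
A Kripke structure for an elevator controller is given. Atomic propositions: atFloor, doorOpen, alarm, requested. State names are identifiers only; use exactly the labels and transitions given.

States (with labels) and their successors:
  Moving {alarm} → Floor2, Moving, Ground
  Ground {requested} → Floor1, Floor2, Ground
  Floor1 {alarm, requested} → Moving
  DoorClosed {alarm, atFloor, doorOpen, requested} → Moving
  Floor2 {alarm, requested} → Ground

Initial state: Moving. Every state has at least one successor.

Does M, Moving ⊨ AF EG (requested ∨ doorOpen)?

States satisfying EG (requested ∨ doorOpen): {Ground, Floor2}.
States satisfying AF EG (requested ∨ doorOpen): {Ground, Floor2}.
There is a path from Moving along which EG (requested ∨ doorOpen) never holds.
Moving ∉ Sat(AF EG (requested ∨ doorOpen)).

No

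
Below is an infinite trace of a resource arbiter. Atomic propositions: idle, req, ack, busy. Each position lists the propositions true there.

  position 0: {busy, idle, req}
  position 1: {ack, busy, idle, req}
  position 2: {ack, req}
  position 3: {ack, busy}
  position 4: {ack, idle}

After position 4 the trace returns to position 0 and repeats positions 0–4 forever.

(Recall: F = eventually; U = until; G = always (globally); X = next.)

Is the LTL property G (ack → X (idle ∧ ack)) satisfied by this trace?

Violated

ack → X (idle ∧ ack) must hold at every position from 0 onward. It fails at position 1, so G (ack → X (idle ∧ ack)) is false.
Positions where ack holds: 1, 2, 3, 4.
Check X (idle ∧ ack) at each: 1→fails, 2→fails, 3→ok, 4→fails.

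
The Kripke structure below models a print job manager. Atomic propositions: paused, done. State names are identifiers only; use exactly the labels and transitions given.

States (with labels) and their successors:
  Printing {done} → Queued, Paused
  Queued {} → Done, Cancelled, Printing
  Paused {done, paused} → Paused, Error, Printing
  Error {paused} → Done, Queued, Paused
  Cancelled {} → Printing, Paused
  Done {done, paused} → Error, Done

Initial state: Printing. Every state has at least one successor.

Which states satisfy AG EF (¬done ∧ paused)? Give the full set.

States satisfying EF (¬done ∧ paused): {Printing, Queued, Paused, Error, Cancelled, Done}.
States satisfying AG EF (¬done ∧ paused): {Printing, Queued, Paused, Error, Cancelled, Done}.

{Printing, Queued, Paused, Error, Cancelled, Done}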